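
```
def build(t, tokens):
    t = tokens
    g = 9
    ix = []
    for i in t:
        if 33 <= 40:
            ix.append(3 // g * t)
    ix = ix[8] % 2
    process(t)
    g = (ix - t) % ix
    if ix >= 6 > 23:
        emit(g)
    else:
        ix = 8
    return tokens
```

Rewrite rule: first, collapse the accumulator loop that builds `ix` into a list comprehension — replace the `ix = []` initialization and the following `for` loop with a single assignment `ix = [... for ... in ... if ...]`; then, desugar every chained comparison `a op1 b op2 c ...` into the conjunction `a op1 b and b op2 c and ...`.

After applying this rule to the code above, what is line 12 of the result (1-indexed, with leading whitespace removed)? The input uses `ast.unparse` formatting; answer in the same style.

Transformed code:
def build(t, tokens):
    t = tokens
    g = 9
    ix = [3 // g * t for i in t if 33 <= 40]
    ix = ix[8] % 2
    process(t)
    g = (ix - t) % ix
    if ix >= 6 and 6 > 23:
        emit(g)
    else:
        ix = 8
    return tokens

return tokens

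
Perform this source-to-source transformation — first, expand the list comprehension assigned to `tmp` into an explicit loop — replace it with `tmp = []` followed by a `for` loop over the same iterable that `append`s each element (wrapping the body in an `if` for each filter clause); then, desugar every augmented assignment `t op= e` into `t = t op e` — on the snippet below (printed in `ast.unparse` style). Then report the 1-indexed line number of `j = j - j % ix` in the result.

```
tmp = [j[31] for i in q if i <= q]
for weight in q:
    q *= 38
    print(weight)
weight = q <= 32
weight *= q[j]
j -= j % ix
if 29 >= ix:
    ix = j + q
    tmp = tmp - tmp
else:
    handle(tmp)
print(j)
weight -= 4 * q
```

Transformed code:
tmp = []
for i in q:
    if i <= q:
        tmp.append(j[31])
for weight in q:
    q = q * 38
    print(weight)
weight = q <= 32
weight = weight * q[j]
j = j - j % ix
if 29 >= ix:
    ix = j + q
    tmp = tmp - tmp
else:
    handle(tmp)
print(j)
weight = weight - 4 * q

10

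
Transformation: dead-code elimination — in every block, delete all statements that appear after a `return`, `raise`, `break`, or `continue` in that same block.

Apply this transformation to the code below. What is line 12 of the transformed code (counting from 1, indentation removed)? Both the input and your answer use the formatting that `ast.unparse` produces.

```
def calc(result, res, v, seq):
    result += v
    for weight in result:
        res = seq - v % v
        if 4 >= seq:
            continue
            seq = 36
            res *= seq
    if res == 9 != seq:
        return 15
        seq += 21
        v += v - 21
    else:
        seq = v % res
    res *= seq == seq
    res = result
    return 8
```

res = result

Transformed code:
def calc(result, res, v, seq):
    result += v
    for weight in result:
        res = seq - v % v
        if 4 >= seq:
            continue
    if res == 9 != seq:
        return 15
    else:
        seq = v % res
    res *= seq == seq
    res = result
    return 8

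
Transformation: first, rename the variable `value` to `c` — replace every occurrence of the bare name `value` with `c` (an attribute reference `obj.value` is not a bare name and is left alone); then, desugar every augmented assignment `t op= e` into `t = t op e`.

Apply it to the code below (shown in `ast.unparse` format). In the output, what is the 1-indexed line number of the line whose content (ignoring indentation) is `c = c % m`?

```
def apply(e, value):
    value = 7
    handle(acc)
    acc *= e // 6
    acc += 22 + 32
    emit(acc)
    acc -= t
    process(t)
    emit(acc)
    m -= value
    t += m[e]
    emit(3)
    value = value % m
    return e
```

13

Transformed code:
def apply(e, c):
    c = 7
    handle(acc)
    acc = acc * (e // 6)
    acc = acc + (22 + 32)
    emit(acc)
    acc = acc - t
    process(t)
    emit(acc)
    m = m - c
    t = t + m[e]
    emit(3)
    c = c % m
    return e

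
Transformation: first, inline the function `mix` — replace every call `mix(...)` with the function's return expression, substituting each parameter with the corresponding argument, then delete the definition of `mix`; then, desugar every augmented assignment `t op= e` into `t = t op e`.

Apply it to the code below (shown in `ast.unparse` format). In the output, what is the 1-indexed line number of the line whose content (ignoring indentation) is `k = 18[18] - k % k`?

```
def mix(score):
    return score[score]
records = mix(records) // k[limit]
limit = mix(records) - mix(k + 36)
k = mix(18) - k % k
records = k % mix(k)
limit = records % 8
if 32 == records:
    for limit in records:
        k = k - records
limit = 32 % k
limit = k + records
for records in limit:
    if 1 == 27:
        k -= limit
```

Transformed code:
records = records[records] // k[limit]
limit = records[records] - (k + 36)[k + 36]
k = 18[18] - k % k
records = k % k[k]
limit = records % 8
if 32 == records:
    for limit in records:
        k = k - records
limit = 32 % k
limit = k + records
for records in limit:
    if 1 == 27:
        k = k - limit

3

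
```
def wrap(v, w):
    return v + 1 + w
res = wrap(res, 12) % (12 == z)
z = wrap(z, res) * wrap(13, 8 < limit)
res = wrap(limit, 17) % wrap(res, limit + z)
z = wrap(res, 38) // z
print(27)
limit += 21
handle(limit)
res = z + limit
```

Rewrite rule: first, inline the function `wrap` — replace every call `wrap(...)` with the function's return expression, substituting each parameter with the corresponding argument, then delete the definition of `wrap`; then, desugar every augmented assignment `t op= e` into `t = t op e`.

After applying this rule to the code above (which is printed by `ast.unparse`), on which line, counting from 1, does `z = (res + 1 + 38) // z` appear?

4

Transformed code:
res = (res + 1 + 12) % (12 == z)
z = (z + 1 + res) * (13 + 1 + (8 < limit))
res = (limit + 1 + 17) % (res + 1 + (limit + z))
z = (res + 1 + 38) // z
print(27)
limit = limit + 21
handle(limit)
res = z + limit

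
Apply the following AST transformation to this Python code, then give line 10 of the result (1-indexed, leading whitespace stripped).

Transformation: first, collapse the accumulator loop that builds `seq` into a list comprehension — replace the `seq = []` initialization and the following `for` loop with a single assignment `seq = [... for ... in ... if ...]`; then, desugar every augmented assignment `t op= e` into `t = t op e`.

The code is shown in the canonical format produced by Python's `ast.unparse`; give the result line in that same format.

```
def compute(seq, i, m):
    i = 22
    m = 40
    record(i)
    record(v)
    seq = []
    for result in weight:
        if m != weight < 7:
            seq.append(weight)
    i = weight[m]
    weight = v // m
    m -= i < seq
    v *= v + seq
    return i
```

v = v * (v + seq)

Transformed code:
def compute(seq, i, m):
    i = 22
    m = 40
    record(i)
    record(v)
    seq = [weight for result in weight if m != weight < 7]
    i = weight[m]
    weight = v // m
    m = m - (i < seq)
    v = v * (v + seq)
    return i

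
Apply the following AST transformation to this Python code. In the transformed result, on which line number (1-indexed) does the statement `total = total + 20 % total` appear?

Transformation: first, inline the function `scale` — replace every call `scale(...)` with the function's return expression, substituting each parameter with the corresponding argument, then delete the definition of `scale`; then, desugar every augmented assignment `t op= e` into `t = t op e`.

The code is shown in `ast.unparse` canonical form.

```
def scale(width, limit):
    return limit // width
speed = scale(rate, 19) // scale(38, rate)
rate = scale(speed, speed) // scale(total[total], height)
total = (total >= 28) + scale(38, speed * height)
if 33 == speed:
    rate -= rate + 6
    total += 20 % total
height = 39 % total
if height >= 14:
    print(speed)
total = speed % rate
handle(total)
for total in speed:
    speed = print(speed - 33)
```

Transformed code:
speed = 19 // rate // (rate // 38)
rate = speed // speed // (height // total[total])
total = (total >= 28) + speed * height // 38
if 33 == speed:
    rate = rate - (rate + 6)
    total = total + 20 % total
height = 39 % total
if height >= 14:
    print(speed)
total = speed % rate
handle(total)
for total in speed:
    speed = print(speed - 33)

6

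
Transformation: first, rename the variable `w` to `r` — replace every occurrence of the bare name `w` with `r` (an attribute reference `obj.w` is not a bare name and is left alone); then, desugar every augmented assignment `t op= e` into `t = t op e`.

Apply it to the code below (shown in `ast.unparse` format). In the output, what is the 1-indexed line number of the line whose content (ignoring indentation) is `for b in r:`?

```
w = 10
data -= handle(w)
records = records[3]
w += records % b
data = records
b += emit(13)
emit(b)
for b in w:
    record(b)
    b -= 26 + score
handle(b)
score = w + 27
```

Transformed code:
r = 10
data = data - handle(r)
records = records[3]
r = r + records % b
data = records
b = b + emit(13)
emit(b)
for b in r:
    record(b)
    b = b - (26 + score)
handle(b)
score = r + 27

8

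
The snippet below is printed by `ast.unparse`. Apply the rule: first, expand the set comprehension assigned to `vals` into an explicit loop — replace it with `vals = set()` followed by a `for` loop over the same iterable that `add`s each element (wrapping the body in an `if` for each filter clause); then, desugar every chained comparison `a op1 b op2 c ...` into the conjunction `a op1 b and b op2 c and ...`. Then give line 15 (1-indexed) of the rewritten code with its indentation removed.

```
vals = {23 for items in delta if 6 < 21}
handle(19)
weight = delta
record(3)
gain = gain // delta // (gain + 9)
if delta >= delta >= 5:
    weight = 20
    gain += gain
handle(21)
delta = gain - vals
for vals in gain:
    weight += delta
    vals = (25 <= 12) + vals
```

Transformed code:
vals = set()
for items in delta:
    if 6 < 21:
        vals.add(23)
handle(19)
weight = delta
record(3)
gain = gain // delta // (gain + 9)
if delta >= delta and delta >= 5:
    weight = 20
    gain += gain
handle(21)
delta = gain - vals
for vals in gain:
    weight += delta
    vals = (25 <= 12) + vals

weight += delta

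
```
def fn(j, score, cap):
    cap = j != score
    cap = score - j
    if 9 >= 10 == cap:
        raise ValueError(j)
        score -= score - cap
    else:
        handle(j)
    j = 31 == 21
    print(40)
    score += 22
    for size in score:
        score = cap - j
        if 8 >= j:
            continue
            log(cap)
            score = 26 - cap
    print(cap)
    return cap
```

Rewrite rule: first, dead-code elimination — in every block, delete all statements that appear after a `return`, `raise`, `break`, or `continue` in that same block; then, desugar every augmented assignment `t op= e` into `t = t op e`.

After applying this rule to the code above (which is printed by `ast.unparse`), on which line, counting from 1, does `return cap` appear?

16

Transformed code:
def fn(j, score, cap):
    cap = j != score
    cap = score - j
    if 9 >= 10 == cap:
        raise ValueError(j)
    else:
        handle(j)
    j = 31 == 21
    print(40)
    score = score + 22
    for size in score:
        score = cap - j
        if 8 >= j:
            continue
    print(cap)
    return cap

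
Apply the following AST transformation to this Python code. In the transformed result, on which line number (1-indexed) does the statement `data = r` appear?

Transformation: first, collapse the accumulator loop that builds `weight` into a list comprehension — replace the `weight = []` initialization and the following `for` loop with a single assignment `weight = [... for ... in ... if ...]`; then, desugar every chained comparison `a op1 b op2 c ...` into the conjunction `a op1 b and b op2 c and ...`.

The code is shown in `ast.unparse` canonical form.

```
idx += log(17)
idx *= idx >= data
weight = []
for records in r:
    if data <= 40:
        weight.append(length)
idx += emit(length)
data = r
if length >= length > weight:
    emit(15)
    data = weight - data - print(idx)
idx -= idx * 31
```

Transformed code:
idx += log(17)
idx *= idx >= data
weight = [length for records in r if data <= 40]
idx += emit(length)
data = r
if length >= length and length > weight:
    emit(15)
    data = weight - data - print(idx)
idx -= idx * 31

5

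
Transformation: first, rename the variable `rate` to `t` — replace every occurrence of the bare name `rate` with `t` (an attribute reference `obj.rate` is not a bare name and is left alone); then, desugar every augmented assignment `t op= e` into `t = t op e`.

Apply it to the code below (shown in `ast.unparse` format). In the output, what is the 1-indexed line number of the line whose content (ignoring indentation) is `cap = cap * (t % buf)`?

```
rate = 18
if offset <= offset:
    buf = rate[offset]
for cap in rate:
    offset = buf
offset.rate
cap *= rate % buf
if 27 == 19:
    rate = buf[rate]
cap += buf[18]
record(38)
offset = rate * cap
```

Transformed code:
t = 18
if offset <= offset:
    buf = t[offset]
for cap in t:
    offset = buf
offset.rate
cap = cap * (t % buf)
if 27 == 19:
    t = buf[t]
cap = cap + buf[18]
record(38)
offset = t * cap

7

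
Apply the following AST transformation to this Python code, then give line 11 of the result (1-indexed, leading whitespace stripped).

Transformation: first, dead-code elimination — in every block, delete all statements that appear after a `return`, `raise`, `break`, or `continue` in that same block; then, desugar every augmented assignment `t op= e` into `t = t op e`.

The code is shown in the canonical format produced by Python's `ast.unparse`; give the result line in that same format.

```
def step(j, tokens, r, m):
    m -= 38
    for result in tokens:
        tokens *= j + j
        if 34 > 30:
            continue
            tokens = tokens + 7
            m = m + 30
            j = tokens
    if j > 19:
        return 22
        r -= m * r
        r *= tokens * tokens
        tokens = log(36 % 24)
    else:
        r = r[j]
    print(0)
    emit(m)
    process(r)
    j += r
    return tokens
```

print(0)

Transformed code:
def step(j, tokens, r, m):
    m = m - 38
    for result in tokens:
        tokens = tokens * (j + j)
        if 34 > 30:
            continue
    if j > 19:
        return 22
    else:
        r = r[j]
    print(0)
    emit(m)
    process(r)
    j = j + r
    return tokens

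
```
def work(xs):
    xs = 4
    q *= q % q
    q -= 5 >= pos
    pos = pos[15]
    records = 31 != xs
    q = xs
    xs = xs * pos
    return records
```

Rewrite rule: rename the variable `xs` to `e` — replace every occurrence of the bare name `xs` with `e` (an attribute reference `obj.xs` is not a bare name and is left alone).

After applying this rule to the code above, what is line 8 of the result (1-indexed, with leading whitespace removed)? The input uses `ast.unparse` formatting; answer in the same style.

Transformed code:
def work(e):
    e = 4
    q *= q % q
    q -= 5 >= pos
    pos = pos[15]
    records = 31 != e
    q = e
    e = e * pos
    return records

e = e * pos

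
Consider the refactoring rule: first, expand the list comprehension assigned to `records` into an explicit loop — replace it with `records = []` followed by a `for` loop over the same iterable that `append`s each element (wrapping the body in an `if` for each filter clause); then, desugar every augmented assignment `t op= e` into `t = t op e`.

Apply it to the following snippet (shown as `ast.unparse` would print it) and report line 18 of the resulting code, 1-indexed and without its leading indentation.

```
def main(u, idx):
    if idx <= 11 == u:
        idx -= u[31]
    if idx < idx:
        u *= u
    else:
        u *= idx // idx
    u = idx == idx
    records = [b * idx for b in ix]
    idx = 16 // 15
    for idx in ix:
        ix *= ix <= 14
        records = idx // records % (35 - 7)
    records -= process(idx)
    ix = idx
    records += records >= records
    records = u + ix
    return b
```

Transformed code:
def main(u, idx):
    if idx <= 11 == u:
        idx = idx - u[31]
    if idx < idx:
        u = u * u
    else:
        u = u * (idx // idx)
    u = idx == idx
    records = []
    for b in ix:
        records.append(b * idx)
    idx = 16 // 15
    for idx in ix:
        ix = ix * (ix <= 14)
        records = idx // records % (35 - 7)
    records = records - process(idx)
    ix = idx
    records = records + (records >= records)
    records = u + ix
    return b

records = records + (records >= records)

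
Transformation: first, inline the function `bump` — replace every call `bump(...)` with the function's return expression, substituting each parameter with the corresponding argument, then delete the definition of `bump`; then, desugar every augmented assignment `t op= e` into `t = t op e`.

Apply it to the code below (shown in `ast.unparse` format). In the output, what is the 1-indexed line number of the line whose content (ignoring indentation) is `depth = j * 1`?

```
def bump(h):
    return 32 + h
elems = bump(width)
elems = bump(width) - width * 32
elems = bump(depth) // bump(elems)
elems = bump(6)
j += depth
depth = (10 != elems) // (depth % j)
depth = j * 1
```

Transformed code:
elems = 32 + width
elems = 32 + width - width * 32
elems = (32 + depth) // (32 + elems)
elems = 32 + 6
j = j + depth
depth = (10 != elems) // (depth % j)
depth = j * 1

7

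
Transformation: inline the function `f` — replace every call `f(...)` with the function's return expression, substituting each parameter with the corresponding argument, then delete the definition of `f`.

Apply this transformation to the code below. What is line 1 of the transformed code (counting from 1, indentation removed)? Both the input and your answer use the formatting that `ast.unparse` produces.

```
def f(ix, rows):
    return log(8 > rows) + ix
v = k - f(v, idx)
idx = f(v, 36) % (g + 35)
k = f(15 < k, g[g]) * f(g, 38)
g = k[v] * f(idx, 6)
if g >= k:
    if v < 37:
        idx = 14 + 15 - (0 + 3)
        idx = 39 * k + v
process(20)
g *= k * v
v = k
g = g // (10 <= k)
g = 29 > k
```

Transformed code:
v = k - (log(8 > idx) + v)
idx = (log(8 > 36) + v) % (g + 35)
k = (log(8 > g[g]) + (15 < k)) * (log(8 > 38) + g)
g = k[v] * (log(8 > 6) + idx)
if g >= k:
    if v < 37:
        idx = 14 + 15 - (0 + 3)
        idx = 39 * k + v
process(20)
g *= k * v
v = k
g = g // (10 <= k)
g = 29 > k

v = k - (log(8 > idx) + v)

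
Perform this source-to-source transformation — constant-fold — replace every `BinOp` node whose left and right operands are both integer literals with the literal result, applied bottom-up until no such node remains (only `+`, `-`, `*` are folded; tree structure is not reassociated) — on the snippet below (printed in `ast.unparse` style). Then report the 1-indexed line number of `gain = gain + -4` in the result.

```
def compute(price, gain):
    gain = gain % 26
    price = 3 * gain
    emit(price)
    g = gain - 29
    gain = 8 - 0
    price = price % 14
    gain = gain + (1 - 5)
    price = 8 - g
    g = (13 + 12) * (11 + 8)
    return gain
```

Transformed code:
def compute(price, gain):
    gain = gain % 26
    price = 3 * gain
    emit(price)
    g = gain - 29
    gain = 8
    price = price % 14
    gain = gain + -4
    price = 8 - g
    g = 475
    return gain

8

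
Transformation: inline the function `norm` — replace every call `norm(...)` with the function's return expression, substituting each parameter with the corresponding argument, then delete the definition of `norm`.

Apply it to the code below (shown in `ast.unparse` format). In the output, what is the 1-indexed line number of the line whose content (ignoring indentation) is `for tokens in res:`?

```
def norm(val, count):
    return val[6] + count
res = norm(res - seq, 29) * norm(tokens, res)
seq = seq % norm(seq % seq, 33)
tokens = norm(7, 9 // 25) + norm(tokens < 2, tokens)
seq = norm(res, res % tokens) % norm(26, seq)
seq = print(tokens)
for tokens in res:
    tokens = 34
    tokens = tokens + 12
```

Transformed code:
res = ((res - seq)[6] + 29) * (tokens[6] + res)
seq = seq % ((seq % seq)[6] + 33)
tokens = 7[6] + 9 // 25 + ((tokens < 2)[6] + tokens)
seq = (res[6] + res % tokens) % (26[6] + seq)
seq = print(tokens)
for tokens in res:
    tokens = 34
    tokens = tokens + 12

6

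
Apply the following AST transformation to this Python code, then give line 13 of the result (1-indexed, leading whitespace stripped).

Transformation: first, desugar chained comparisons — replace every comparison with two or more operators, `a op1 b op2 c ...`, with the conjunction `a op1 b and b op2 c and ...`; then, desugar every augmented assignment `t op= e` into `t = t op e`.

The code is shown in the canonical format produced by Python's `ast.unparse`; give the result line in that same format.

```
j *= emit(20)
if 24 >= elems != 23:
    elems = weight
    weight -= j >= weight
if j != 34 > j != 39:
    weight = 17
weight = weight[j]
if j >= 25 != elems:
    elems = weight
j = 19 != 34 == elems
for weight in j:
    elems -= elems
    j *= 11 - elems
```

j = j * (11 - elems)

Transformed code:
j = j * emit(20)
if 24 >= elems and elems != 23:
    elems = weight
    weight = weight - (j >= weight)
if j != 34 and 34 > j and (j != 39):
    weight = 17
weight = weight[j]
if j >= 25 and 25 != elems:
    elems = weight
j = 19 != 34 and 34 == elems
for weight in j:
    elems = elems - elems
    j = j * (11 - elems)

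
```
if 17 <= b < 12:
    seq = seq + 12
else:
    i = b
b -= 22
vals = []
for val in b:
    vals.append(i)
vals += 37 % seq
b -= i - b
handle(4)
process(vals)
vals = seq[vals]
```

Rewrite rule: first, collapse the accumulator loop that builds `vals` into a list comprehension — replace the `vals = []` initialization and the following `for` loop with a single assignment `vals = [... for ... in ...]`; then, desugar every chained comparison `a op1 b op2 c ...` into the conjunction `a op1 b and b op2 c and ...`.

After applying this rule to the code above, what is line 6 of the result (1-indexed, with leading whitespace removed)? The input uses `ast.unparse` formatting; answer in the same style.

Transformed code:
if 17 <= b and b < 12:
    seq = seq + 12
else:
    i = b
b -= 22
vals = [i for val in b]
vals += 37 % seq
b -= i - b
handle(4)
process(vals)
vals = seq[vals]

vals = [i for val in b]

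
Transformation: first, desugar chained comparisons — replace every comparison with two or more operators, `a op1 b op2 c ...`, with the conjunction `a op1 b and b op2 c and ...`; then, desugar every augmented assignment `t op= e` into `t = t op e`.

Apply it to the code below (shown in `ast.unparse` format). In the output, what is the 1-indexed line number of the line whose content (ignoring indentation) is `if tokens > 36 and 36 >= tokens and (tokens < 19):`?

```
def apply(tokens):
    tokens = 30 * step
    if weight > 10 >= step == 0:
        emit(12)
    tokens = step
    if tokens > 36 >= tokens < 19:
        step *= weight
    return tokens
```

6

Transformed code:
def apply(tokens):
    tokens = 30 * step
    if weight > 10 and 10 >= step and (step == 0):
        emit(12)
    tokens = step
    if tokens > 36 and 36 >= tokens and (tokens < 19):
        step = step * weight
    return tokens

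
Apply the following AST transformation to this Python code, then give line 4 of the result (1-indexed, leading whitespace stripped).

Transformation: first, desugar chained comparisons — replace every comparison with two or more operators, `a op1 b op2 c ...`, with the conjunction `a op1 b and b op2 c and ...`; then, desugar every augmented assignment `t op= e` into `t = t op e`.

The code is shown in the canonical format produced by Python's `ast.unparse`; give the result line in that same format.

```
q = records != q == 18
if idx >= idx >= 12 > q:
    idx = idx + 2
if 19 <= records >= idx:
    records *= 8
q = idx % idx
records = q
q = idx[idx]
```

Transformed code:
q = records != q and q == 18
if idx >= idx and idx >= 12 and (12 > q):
    idx = idx + 2
if 19 <= records and records >= idx:
    records = records * 8
q = idx % idx
records = q
q = idx[idx]

if 19 <= records and records >= idx:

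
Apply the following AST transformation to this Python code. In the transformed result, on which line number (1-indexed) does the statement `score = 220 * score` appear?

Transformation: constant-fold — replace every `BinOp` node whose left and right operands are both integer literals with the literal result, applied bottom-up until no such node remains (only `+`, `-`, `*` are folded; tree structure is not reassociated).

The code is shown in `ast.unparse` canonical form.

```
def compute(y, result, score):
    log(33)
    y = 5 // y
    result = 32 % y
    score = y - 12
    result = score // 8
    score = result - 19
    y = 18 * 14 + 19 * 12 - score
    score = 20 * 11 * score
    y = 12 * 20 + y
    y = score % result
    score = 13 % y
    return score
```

9

Transformed code:
def compute(y, result, score):
    log(33)
    y = 5 // y
    result = 32 % y
    score = y - 12
    result = score // 8
    score = result - 19
    y = 480 - score
    score = 220 * score
    y = 240 + y
    y = score % result
    score = 13 % y
    return score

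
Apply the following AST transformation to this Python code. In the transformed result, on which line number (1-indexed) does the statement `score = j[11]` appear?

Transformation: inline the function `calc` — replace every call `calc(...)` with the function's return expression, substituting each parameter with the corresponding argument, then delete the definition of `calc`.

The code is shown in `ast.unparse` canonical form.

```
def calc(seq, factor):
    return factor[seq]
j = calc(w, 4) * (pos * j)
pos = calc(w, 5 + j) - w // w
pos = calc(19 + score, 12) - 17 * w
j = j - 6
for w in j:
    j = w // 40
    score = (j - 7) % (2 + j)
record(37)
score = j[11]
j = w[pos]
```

Transformed code:
j = 4[w] * (pos * j)
pos = (5 + j)[w] - w // w
pos = 12[19 + score] - 17 * w
j = j - 6
for w in j:
    j = w // 40
    score = (j - 7) % (2 + j)
record(37)
score = j[11]
j = w[pos]

9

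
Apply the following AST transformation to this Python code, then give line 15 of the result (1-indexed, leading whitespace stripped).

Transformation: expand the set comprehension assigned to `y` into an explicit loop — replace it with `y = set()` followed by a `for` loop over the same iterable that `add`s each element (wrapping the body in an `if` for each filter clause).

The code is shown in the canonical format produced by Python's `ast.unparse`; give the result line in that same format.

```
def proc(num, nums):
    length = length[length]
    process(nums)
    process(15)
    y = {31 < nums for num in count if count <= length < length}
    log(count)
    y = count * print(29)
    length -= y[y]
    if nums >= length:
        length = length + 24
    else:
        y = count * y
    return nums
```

Transformed code:
def proc(num, nums):
    length = length[length]
    process(nums)
    process(15)
    y = set()
    for num in count:
        if count <= length < length:
            y.add(31 < nums)
    log(count)
    y = count * print(29)
    length -= y[y]
    if nums >= length:
        length = length + 24
    else:
        y = count * y
    return nums

y = count * y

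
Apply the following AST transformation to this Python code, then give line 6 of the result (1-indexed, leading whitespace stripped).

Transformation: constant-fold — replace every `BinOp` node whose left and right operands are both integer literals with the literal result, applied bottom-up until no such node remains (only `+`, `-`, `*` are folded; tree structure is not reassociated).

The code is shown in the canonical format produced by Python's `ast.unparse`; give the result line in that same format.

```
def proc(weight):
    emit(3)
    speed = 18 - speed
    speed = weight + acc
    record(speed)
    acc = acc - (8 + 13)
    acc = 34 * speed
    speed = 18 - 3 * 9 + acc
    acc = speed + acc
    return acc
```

acc = acc - 21

Transformed code:
def proc(weight):
    emit(3)
    speed = 18 - speed
    speed = weight + acc
    record(speed)
    acc = acc - 21
    acc = 34 * speed
    speed = -9 + acc
    acc = speed + acc
    return acc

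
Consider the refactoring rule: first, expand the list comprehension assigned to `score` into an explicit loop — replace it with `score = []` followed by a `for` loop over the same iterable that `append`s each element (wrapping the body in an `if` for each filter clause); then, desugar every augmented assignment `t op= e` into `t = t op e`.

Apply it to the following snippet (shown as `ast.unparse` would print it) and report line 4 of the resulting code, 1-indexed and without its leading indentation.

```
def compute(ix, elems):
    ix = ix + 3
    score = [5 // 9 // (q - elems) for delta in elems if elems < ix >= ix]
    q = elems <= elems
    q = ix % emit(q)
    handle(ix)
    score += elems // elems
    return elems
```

Transformed code:
def compute(ix, elems):
    ix = ix + 3
    score = []
    for delta in elems:
        if elems < ix >= ix:
            score.append(5 // 9 // (q - elems))
    q = elems <= elems
    q = ix % emit(q)
    handle(ix)
    score = score + elems // elems
    return elems

for delta in elems:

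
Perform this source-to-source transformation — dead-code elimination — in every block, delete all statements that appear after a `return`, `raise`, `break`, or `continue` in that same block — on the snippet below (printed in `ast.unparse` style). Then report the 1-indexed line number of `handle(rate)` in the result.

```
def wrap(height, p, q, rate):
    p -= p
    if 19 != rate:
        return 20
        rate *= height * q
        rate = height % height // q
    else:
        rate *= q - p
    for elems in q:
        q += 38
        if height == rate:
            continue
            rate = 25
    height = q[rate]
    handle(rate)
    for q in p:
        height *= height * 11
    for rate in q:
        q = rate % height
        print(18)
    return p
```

Transformed code:
def wrap(height, p, q, rate):
    p -= p
    if 19 != rate:
        return 20
    else:
        rate *= q - p
    for elems in q:
        q += 38
        if height == rate:
            continue
    height = q[rate]
    handle(rate)
    for q in p:
        height *= height * 11
    for rate in q:
        q = rate % height
        print(18)
    return p

12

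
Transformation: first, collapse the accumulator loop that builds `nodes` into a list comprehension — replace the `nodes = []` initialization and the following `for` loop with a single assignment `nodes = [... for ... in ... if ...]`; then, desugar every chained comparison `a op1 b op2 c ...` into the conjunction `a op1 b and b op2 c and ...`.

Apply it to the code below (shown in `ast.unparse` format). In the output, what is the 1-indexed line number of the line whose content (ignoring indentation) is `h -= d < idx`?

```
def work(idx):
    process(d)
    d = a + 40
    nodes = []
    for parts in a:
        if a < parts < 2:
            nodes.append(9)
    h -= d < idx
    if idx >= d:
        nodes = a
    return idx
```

Transformed code:
def work(idx):
    process(d)
    d = a + 40
    nodes = [9 for parts in a if a < parts and parts < 2]
    h -= d < idx
    if idx >= d:
        nodes = a
    return idx

5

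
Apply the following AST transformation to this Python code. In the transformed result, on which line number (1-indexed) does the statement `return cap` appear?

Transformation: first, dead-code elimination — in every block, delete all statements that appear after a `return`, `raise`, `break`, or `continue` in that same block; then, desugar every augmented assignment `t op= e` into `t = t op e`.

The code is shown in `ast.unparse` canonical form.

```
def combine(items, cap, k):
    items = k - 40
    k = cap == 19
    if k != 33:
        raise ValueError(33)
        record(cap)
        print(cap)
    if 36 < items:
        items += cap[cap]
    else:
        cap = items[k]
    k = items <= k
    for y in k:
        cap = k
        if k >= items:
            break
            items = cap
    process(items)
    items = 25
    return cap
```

Transformed code:
def combine(items, cap, k):
    items = k - 40
    k = cap == 19
    if k != 33:
        raise ValueError(33)
    if 36 < items:
        items = items + cap[cap]
    else:
        cap = items[k]
    k = items <= k
    for y in k:
        cap = k
        if k >= items:
            break
    process(items)
    items = 25
    return cap

17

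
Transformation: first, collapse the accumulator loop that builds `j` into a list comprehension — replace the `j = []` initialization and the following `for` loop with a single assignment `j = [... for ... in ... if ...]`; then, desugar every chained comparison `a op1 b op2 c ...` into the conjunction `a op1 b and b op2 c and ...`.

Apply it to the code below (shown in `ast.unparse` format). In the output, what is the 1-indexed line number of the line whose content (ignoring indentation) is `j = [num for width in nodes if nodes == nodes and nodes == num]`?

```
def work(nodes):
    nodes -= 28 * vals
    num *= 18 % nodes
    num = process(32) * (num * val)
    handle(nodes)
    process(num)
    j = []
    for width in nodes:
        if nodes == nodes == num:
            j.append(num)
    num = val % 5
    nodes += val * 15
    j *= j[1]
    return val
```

7

Transformed code:
def work(nodes):
    nodes -= 28 * vals
    num *= 18 % nodes
    num = process(32) * (num * val)
    handle(nodes)
    process(num)
    j = [num for width in nodes if nodes == nodes and nodes == num]
    num = val % 5
    nodes += val * 15
    j *= j[1]
    return val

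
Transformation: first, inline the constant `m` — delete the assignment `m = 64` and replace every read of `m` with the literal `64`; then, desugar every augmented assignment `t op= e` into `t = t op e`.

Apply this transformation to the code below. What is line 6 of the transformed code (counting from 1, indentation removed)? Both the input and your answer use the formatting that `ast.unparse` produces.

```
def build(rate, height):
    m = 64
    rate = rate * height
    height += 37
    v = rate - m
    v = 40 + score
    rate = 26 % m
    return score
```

Transformed code:
def build(rate, height):
    rate = rate * height
    height = height + 37
    v = rate - 64
    v = 40 + score
    rate = 26 % 64
    return score

rate = 26 % 64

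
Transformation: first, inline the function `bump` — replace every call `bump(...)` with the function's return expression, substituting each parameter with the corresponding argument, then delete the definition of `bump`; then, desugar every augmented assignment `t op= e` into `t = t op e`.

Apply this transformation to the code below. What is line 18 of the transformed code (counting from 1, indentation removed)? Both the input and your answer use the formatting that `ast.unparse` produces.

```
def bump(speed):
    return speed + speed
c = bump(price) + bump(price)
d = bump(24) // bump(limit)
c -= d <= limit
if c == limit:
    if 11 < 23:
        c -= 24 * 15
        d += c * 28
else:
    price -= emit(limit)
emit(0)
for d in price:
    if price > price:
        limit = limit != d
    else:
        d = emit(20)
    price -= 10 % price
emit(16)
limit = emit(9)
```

Transformed code:
c = price + price + (price + price)
d = (24 + 24) // (limit + limit)
c = c - (d <= limit)
if c == limit:
    if 11 < 23:
        c = c - 24 * 15
        d = d + c * 28
else:
    price = price - emit(limit)
emit(0)
for d in price:
    if price > price:
        limit = limit != d
    else:
        d = emit(20)
    price = price - 10 % price
emit(16)
limit = emit(9)

limit = emit(9)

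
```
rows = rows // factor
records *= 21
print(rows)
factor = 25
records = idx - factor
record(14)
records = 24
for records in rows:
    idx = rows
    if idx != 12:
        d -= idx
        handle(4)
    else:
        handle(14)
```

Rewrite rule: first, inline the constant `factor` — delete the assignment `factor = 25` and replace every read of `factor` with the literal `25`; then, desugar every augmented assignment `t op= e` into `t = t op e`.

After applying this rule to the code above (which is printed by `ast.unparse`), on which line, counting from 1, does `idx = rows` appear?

Transformed code:
rows = rows // 25
records = records * 21
print(rows)
records = idx - 25
record(14)
records = 24
for records in rows:
    idx = rows
    if idx != 12:
        d = d - idx
        handle(4)
    else:
        handle(14)

8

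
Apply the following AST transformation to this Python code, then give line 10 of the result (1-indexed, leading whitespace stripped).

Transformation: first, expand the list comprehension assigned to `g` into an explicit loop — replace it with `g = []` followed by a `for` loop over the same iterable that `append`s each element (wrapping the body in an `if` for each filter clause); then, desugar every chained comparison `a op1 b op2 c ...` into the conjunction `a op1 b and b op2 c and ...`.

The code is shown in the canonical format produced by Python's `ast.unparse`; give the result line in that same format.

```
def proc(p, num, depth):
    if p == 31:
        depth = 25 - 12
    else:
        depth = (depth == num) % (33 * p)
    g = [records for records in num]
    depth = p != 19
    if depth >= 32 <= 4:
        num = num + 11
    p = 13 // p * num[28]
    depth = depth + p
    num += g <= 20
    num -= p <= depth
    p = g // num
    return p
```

if depth >= 32 and 32 <= 4:

Transformed code:
def proc(p, num, depth):
    if p == 31:
        depth = 25 - 12
    else:
        depth = (depth == num) % (33 * p)
    g = []
    for records in num:
        g.append(records)
    depth = p != 19
    if depth >= 32 and 32 <= 4:
        num = num + 11
    p = 13 // p * num[28]
    depth = depth + p
    num += g <= 20
    num -= p <= depth
    p = g // num
    return p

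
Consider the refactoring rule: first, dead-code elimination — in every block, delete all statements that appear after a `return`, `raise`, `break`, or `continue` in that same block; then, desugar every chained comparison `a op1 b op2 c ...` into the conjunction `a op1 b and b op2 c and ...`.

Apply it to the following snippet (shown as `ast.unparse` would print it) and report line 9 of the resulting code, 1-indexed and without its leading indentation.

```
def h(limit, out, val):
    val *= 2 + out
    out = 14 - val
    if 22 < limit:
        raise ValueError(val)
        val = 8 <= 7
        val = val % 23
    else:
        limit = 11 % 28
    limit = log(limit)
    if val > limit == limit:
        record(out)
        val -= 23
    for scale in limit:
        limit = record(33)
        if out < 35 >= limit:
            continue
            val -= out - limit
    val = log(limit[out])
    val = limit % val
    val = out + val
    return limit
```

if val > limit and limit == limit:

Transformed code:
def h(limit, out, val):
    val *= 2 + out
    out = 14 - val
    if 22 < limit:
        raise ValueError(val)
    else:
        limit = 11 % 28
    limit = log(limit)
    if val > limit and limit == limit:
        record(out)
        val -= 23
    for scale in limit:
        limit = record(33)
        if out < 35 and 35 >= limit:
            continue
    val = log(limit[out])
    val = limit % val
    val = out + val
    return limit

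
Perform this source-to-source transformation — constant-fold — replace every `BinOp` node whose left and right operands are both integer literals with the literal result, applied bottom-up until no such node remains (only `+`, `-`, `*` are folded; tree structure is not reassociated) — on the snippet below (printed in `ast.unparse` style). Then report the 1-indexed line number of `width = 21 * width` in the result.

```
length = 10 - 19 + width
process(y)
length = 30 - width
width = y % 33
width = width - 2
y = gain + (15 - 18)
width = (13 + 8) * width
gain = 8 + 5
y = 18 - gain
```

Transformed code:
length = -9 + width
process(y)
length = 30 - width
width = y % 33
width = width - 2
y = gain + -3
width = 21 * width
gain = 13
y = 18 - gain

7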